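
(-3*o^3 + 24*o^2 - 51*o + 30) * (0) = 0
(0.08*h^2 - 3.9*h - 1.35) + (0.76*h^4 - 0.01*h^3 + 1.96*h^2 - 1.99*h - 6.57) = 0.76*h^4 - 0.01*h^3 + 2.04*h^2 - 5.89*h - 7.92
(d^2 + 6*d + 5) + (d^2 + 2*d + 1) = 2*d^2 + 8*d + 6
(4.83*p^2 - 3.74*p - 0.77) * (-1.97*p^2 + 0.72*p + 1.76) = -9.5151*p^4 + 10.8454*p^3 + 7.3249*p^2 - 7.1368*p - 1.3552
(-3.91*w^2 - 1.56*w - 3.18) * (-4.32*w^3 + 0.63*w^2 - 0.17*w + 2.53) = 16.8912*w^5 + 4.2759*w^4 + 13.4195*w^3 - 11.6305*w^2 - 3.4062*w - 8.0454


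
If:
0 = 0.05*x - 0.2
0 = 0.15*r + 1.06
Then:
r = -7.07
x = 4.00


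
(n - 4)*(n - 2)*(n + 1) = n^3 - 5*n^2 + 2*n + 8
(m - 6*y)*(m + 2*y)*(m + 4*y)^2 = m^4 + 4*m^3*y - 28*m^2*y^2 - 160*m*y^3 - 192*y^4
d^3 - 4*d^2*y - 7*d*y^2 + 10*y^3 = (d - 5*y)*(d - y)*(d + 2*y)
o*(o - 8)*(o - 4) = o^3 - 12*o^2 + 32*o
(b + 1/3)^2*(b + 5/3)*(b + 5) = b^4 + 22*b^3/3 + 116*b^2/9 + 170*b/27 + 25/27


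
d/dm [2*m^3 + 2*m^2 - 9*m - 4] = 6*m^2 + 4*m - 9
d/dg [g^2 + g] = 2*g + 1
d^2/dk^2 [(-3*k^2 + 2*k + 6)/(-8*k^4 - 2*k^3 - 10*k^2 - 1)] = 2*(576*k^8 - 624*k^7 - 4324*k^6 - 1944*k^5 - 4872*k^4 - 1042*k^3 - 1578*k^2 + 96*k + 63)/(512*k^12 + 384*k^11 + 2016*k^10 + 968*k^9 + 2712*k^8 + 696*k^7 + 1492*k^6 + 120*k^5 + 324*k^4 + 6*k^3 + 30*k^2 + 1)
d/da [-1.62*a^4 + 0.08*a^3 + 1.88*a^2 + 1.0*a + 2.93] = -6.48*a^3 + 0.24*a^2 + 3.76*a + 1.0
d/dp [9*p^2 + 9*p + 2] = 18*p + 9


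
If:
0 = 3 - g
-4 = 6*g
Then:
No Solution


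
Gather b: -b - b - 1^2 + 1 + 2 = 2 - 2*b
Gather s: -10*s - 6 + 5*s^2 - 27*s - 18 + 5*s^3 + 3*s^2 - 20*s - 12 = 5*s^3 + 8*s^2 - 57*s - 36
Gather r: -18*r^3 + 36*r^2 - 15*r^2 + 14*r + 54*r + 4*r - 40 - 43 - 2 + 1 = -18*r^3 + 21*r^2 + 72*r - 84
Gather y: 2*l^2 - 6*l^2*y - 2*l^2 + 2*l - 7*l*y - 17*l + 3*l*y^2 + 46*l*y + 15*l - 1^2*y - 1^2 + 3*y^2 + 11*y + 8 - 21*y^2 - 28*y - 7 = y^2*(3*l - 18) + y*(-6*l^2 + 39*l - 18)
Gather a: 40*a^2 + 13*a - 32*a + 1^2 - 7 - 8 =40*a^2 - 19*a - 14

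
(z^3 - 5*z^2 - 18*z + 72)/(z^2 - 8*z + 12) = (z^2 + z - 12)/(z - 2)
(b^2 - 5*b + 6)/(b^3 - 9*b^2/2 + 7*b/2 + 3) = 2/(2*b + 1)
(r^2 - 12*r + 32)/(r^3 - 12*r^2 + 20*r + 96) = (r - 4)/(r^2 - 4*r - 12)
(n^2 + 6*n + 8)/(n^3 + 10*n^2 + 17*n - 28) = (n + 2)/(n^2 + 6*n - 7)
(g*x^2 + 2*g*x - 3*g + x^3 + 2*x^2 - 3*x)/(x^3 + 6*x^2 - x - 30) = (g*x - g + x^2 - x)/(x^2 + 3*x - 10)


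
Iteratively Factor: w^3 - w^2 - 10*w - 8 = (w - 4)*(w^2 + 3*w + 2) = (w - 4)*(w + 1)*(w + 2)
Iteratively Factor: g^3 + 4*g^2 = (g + 4)*(g^2) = g*(g + 4)*(g)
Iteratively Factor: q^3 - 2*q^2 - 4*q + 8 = (q - 2)*(q^2 - 4) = (q - 2)^2*(q + 2)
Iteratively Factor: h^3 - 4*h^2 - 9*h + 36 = (h - 3)*(h^2 - h - 12) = (h - 3)*(h + 3)*(h - 4)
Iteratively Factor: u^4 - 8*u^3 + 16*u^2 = (u)*(u^3 - 8*u^2 + 16*u) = u^2*(u^2 - 8*u + 16) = u^2*(u - 4)*(u - 4)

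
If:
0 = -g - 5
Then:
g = -5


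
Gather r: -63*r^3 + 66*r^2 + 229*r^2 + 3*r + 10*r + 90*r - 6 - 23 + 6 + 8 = -63*r^3 + 295*r^2 + 103*r - 15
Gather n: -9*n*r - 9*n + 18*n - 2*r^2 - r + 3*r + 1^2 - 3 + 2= n*(9 - 9*r) - 2*r^2 + 2*r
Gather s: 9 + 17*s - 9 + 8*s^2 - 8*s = 8*s^2 + 9*s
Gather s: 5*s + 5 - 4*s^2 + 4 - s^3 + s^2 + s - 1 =-s^3 - 3*s^2 + 6*s + 8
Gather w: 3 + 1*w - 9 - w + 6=0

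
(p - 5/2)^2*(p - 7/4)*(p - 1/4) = p^4 - 7*p^3 + 267*p^2/16 - 235*p/16 + 175/64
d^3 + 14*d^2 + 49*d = d*(d + 7)^2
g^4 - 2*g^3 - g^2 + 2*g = g*(g - 2)*(g - 1)*(g + 1)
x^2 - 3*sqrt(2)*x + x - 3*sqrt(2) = (x + 1)*(x - 3*sqrt(2))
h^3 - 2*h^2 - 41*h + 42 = (h - 7)*(h - 1)*(h + 6)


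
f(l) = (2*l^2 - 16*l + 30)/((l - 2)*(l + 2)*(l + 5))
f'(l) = (4*l - 16)/((l - 2)*(l + 2)*(l + 5)) - (2*l^2 - 16*l + 30)/((l - 2)*(l + 2)*(l + 5)^2) - (2*l^2 - 16*l + 30)/((l - 2)*(l + 2)^2*(l + 5)) - (2*l^2 - 16*l + 30)/((l - 2)^2*(l + 2)*(l + 5))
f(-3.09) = 9.30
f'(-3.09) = 2.81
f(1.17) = -0.86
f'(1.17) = 0.07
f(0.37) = -1.17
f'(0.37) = 0.69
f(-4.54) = 18.83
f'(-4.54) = -35.11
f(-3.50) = 8.93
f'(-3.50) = -0.80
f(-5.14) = -52.59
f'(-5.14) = -388.14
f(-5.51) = -13.31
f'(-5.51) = -28.82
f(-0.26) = -1.84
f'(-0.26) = 1.55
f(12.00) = 0.05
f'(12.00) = 0.00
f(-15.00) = -0.33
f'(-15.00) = -0.04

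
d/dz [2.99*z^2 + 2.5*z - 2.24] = 5.98*z + 2.5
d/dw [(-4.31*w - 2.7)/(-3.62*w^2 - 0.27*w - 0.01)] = (15.6022*w^2 + 1.1637*w - (4.31*w + 2.7)*(7.24*w + 0.27) + 0.0431)/(3.62*w^2 + 0.27*w + 0.01)^2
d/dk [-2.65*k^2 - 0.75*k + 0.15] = -5.3*k - 0.75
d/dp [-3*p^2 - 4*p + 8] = -6*p - 4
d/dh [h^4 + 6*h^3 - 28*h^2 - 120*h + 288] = 4*h^3 + 18*h^2 - 56*h - 120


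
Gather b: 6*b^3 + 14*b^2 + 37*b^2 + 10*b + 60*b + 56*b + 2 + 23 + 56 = 6*b^3 + 51*b^2 + 126*b + 81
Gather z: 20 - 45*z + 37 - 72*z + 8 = 65 - 117*z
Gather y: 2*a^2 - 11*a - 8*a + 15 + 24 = 2*a^2 - 19*a + 39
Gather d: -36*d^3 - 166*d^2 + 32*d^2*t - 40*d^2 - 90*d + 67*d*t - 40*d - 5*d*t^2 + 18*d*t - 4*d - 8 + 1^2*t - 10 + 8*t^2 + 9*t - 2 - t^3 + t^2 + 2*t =-36*d^3 + d^2*(32*t - 206) + d*(-5*t^2 + 85*t - 134) - t^3 + 9*t^2 + 12*t - 20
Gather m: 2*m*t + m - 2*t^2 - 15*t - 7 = m*(2*t + 1) - 2*t^2 - 15*t - 7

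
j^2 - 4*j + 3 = (j - 3)*(j - 1)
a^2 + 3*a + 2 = (a + 1)*(a + 2)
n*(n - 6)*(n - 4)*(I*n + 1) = I*n^4 + n^3 - 10*I*n^3 - 10*n^2 + 24*I*n^2 + 24*n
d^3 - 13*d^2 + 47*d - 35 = (d - 7)*(d - 5)*(d - 1)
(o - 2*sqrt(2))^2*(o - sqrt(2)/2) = o^3 - 9*sqrt(2)*o^2/2 + 12*o - 4*sqrt(2)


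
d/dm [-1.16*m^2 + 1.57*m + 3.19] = 1.57 - 2.32*m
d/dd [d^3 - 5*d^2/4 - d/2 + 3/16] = 3*d^2 - 5*d/2 - 1/2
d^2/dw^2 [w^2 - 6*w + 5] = 2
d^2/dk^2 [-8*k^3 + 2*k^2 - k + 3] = 4 - 48*k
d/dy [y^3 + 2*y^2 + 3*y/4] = 3*y^2 + 4*y + 3/4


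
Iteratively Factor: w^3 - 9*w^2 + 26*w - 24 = (w - 3)*(w^2 - 6*w + 8) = (w - 4)*(w - 3)*(w - 2)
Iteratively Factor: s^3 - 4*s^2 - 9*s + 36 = (s - 3)*(s^2 - s - 12) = (s - 3)*(s + 3)*(s - 4)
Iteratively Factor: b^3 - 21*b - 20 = (b + 4)*(b^2 - 4*b - 5) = (b + 1)*(b + 4)*(b - 5)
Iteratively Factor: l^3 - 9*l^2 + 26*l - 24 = (l - 4)*(l^2 - 5*l + 6) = (l - 4)*(l - 2)*(l - 3)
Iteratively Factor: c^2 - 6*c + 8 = (c - 4)*(c - 2)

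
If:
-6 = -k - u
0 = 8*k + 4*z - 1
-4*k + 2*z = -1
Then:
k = 3/16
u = 93/16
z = -1/8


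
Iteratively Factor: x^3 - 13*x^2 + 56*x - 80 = (x - 5)*(x^2 - 8*x + 16) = (x - 5)*(x - 4)*(x - 4)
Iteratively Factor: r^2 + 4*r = (r)*(r + 4)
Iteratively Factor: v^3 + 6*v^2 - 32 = (v - 2)*(v^2 + 8*v + 16) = (v - 2)*(v + 4)*(v + 4)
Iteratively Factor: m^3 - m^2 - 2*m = (m - 2)*(m^2 + m) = (m - 2)*(m + 1)*(m)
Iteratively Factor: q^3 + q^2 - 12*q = (q + 4)*(q^2 - 3*q) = q*(q + 4)*(q - 3)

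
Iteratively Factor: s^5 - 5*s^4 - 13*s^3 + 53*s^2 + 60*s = (s)*(s^4 - 5*s^3 - 13*s^2 + 53*s + 60) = s*(s - 4)*(s^3 - s^2 - 17*s - 15) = s*(s - 5)*(s - 4)*(s^2 + 4*s + 3) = s*(s - 5)*(s - 4)*(s + 1)*(s + 3)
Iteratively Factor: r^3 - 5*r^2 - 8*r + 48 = (r + 3)*(r^2 - 8*r + 16) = (r - 4)*(r + 3)*(r - 4)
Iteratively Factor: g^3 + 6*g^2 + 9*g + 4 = (g + 1)*(g^2 + 5*g + 4) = (g + 1)*(g + 4)*(g + 1)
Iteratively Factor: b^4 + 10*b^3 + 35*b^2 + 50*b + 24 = (b + 2)*(b^3 + 8*b^2 + 19*b + 12) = (b + 2)*(b + 3)*(b^2 + 5*b + 4) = (b + 1)*(b + 2)*(b + 3)*(b + 4)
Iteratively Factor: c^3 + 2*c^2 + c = (c + 1)*(c^2 + c) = c*(c + 1)*(c + 1)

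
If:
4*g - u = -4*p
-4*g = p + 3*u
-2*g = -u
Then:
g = 0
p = 0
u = 0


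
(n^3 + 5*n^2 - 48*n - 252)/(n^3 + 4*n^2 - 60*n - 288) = (n - 7)/(n - 8)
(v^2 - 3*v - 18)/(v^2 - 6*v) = (v + 3)/v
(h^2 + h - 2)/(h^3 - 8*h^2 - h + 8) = (h + 2)/(h^2 - 7*h - 8)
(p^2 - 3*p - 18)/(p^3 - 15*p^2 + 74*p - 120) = (p + 3)/(p^2 - 9*p + 20)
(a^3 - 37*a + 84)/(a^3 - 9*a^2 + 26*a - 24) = (a + 7)/(a - 2)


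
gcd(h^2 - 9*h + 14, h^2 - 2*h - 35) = h - 7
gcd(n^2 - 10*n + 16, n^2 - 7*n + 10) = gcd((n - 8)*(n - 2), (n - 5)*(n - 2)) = n - 2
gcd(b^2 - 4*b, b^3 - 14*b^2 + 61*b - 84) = b - 4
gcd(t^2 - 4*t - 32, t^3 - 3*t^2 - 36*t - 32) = t^2 - 4*t - 32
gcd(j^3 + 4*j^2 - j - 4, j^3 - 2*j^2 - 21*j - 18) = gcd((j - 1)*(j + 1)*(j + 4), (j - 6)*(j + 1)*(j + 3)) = j + 1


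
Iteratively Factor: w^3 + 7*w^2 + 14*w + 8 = (w + 2)*(w^2 + 5*w + 4) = (w + 2)*(w + 4)*(w + 1)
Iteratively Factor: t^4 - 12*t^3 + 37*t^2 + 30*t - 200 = (t - 5)*(t^3 - 7*t^2 + 2*t + 40) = (t - 5)*(t - 4)*(t^2 - 3*t - 10) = (t - 5)*(t - 4)*(t + 2)*(t - 5)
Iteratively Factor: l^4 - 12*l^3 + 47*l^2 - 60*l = (l - 5)*(l^3 - 7*l^2 + 12*l) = l*(l - 5)*(l^2 - 7*l + 12) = l*(l - 5)*(l - 3)*(l - 4)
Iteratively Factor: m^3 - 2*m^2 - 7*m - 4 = (m + 1)*(m^2 - 3*m - 4) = (m - 4)*(m + 1)*(m + 1)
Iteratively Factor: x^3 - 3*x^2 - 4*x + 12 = (x - 3)*(x^2 - 4) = (x - 3)*(x + 2)*(x - 2)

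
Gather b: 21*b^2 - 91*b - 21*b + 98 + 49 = 21*b^2 - 112*b + 147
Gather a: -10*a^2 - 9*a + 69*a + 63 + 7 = -10*a^2 + 60*a + 70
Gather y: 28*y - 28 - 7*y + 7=21*y - 21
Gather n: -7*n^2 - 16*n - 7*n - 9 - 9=-7*n^2 - 23*n - 18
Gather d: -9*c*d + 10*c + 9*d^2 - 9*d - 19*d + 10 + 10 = 10*c + 9*d^2 + d*(-9*c - 28) + 20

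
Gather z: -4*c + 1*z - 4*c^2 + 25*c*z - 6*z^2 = -4*c^2 - 4*c - 6*z^2 + z*(25*c + 1)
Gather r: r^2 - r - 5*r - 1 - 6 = r^2 - 6*r - 7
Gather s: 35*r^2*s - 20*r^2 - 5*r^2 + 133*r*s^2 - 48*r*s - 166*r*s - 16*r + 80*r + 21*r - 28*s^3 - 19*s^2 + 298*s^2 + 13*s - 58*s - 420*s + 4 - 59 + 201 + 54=-25*r^2 + 85*r - 28*s^3 + s^2*(133*r + 279) + s*(35*r^2 - 214*r - 465) + 200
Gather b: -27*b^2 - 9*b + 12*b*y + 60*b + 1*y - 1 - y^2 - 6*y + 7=-27*b^2 + b*(12*y + 51) - y^2 - 5*y + 6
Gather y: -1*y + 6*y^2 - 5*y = 6*y^2 - 6*y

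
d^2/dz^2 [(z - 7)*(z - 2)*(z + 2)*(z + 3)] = 12*z^2 - 24*z - 50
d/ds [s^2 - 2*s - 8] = 2*s - 2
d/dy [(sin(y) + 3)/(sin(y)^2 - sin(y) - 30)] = (-6*sin(y) + cos(y)^2 - 28)*cos(y)/(sin(y) + cos(y)^2 + 29)^2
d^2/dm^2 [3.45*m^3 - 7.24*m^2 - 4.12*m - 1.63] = 20.7*m - 14.48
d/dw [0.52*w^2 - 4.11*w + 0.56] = 1.04*w - 4.11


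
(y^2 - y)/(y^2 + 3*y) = (y - 1)/(y + 3)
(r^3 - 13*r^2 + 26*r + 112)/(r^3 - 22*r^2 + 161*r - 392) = (r + 2)/(r - 7)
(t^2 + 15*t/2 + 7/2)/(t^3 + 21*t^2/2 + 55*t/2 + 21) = (2*t + 1)/(2*t^2 + 7*t + 6)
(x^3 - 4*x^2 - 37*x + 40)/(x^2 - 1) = (x^2 - 3*x - 40)/(x + 1)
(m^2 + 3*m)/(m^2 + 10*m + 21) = m/(m + 7)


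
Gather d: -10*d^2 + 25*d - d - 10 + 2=-10*d^2 + 24*d - 8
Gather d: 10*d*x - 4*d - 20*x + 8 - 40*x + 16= d*(10*x - 4) - 60*x + 24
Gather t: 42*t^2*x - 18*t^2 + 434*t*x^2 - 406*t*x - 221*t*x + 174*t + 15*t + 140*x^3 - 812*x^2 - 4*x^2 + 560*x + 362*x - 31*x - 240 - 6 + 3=t^2*(42*x - 18) + t*(434*x^2 - 627*x + 189) + 140*x^3 - 816*x^2 + 891*x - 243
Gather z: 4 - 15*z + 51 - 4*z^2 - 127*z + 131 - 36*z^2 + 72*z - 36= -40*z^2 - 70*z + 150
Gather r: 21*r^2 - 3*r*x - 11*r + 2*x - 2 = 21*r^2 + r*(-3*x - 11) + 2*x - 2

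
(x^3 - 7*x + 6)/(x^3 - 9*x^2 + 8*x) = (x^2 + x - 6)/(x*(x - 8))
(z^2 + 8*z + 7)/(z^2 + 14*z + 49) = (z + 1)/(z + 7)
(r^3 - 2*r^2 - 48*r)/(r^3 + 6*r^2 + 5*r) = (r^2 - 2*r - 48)/(r^2 + 6*r + 5)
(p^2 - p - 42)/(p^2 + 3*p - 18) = (p - 7)/(p - 3)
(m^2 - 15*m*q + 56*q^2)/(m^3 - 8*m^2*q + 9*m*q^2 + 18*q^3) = (m^2 - 15*m*q + 56*q^2)/(m^3 - 8*m^2*q + 9*m*q^2 + 18*q^3)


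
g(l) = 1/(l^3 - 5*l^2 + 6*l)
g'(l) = (-3*l^2 + 10*l - 6)/(l^3 - 5*l^2 + 6*l)^2 = (-3*l^2 + 10*l - 6)/(l^2*(l^2 - 5*l + 6)^2)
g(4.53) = 0.06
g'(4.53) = -0.07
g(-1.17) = -0.06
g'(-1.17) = -0.09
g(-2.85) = -0.01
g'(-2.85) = -0.01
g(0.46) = 0.56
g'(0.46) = -0.63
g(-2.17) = -0.02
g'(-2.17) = -0.02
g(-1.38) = -0.05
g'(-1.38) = -0.06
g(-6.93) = -0.00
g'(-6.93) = -0.00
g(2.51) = -1.59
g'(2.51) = 0.51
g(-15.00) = 0.00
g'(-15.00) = 0.00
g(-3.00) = -0.01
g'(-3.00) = -0.00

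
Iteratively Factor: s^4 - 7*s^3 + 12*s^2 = (s)*(s^3 - 7*s^2 + 12*s) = s*(s - 3)*(s^2 - 4*s) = s^2*(s - 3)*(s - 4)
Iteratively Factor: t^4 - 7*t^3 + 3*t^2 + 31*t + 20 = (t - 5)*(t^3 - 2*t^2 - 7*t - 4) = (t - 5)*(t - 4)*(t^2 + 2*t + 1) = (t - 5)*(t - 4)*(t + 1)*(t + 1)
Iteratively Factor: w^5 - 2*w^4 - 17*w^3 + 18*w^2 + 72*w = (w + 2)*(w^4 - 4*w^3 - 9*w^2 + 36*w) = (w - 3)*(w + 2)*(w^3 - w^2 - 12*w) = (w - 4)*(w - 3)*(w + 2)*(w^2 + 3*w) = w*(w - 4)*(w - 3)*(w + 2)*(w + 3)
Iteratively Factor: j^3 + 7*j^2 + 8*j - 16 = (j + 4)*(j^2 + 3*j - 4) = (j + 4)^2*(j - 1)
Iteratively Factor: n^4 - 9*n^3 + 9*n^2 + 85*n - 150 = (n - 5)*(n^3 - 4*n^2 - 11*n + 30) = (n - 5)^2*(n^2 + n - 6) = (n - 5)^2*(n + 3)*(n - 2)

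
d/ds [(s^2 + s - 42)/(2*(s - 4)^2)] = (80 - 9*s)/(2*(s^3 - 12*s^2 + 48*s - 64))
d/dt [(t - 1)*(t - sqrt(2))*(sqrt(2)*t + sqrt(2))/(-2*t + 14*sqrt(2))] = (-sqrt(2)*t^3 + 22*t^2 - 14*sqrt(2)*t - 6)/(t^2 - 14*sqrt(2)*t + 98)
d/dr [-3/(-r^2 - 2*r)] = 6*(-r - 1)/(r^2*(r + 2)^2)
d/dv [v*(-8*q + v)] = -8*q + 2*v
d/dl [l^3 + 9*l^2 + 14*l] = 3*l^2 + 18*l + 14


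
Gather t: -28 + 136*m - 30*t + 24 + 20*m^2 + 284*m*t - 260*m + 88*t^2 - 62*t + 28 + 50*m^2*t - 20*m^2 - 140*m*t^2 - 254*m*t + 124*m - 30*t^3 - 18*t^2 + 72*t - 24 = -30*t^3 + t^2*(70 - 140*m) + t*(50*m^2 + 30*m - 20)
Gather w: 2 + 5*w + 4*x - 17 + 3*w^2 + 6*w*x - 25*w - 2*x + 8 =3*w^2 + w*(6*x - 20) + 2*x - 7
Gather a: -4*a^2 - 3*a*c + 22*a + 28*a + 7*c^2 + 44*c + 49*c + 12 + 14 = -4*a^2 + a*(50 - 3*c) + 7*c^2 + 93*c + 26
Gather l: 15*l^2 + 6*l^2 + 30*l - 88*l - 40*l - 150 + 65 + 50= 21*l^2 - 98*l - 35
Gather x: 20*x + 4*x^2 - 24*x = 4*x^2 - 4*x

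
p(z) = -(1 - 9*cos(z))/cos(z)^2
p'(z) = -2*(1 - 9*cos(z))*sin(z)/cos(z)^3 - 9*sin(z)/cos(z)^2 = (9*cos(z) - 2)*sin(z)/cos(z)^3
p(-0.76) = 10.51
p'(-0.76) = -8.18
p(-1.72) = -105.80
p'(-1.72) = -1004.88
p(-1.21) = 17.47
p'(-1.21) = -25.03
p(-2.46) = -13.25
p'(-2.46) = -12.09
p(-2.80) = -10.68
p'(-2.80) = -4.20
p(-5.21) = 14.47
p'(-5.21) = 18.55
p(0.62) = 9.55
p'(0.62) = 5.74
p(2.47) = -13.13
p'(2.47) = 11.73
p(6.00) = 8.29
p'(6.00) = -2.10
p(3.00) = -10.11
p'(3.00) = 1.59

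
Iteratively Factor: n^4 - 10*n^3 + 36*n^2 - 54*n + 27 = (n - 1)*(n^3 - 9*n^2 + 27*n - 27) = (n - 3)*(n - 1)*(n^2 - 6*n + 9) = (n - 3)^2*(n - 1)*(n - 3)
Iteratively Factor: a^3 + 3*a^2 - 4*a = (a - 1)*(a^2 + 4*a) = (a - 1)*(a + 4)*(a)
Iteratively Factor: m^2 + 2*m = (m + 2)*(m)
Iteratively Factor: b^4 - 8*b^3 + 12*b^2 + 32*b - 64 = (b + 2)*(b^3 - 10*b^2 + 32*b - 32) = (b - 2)*(b + 2)*(b^2 - 8*b + 16) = (b - 4)*(b - 2)*(b + 2)*(b - 4)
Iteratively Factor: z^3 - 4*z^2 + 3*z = (z - 3)*(z^2 - z) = z*(z - 3)*(z - 1)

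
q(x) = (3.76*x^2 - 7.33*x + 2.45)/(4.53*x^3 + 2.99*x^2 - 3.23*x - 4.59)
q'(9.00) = -0.01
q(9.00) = 0.07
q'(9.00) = -0.01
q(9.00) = 0.07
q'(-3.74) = -0.20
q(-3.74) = -0.44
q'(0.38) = 0.86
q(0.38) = -0.04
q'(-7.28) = -0.03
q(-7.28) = -0.16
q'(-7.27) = -0.03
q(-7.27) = -0.16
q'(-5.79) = -0.06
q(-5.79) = -0.22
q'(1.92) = 0.09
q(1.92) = 0.07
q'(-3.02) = -0.38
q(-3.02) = -0.64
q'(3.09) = 0.00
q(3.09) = 0.11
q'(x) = (7.52*x - 7.33)/(4.53*x^3 + 2.99*x^2 - 3.23*x - 4.59) + (-13.59*x^2 - 5.98*x + 3.23)*(3.76*x^2 - 7.33*x + 2.45)/(4.53*x^3 + 2.99*x^2 - 3.23*x - 4.59)^2 = (-17.0328*x^4 + 66.4098*x^3 - 23.5236*x^2 - 49.1678*x + 41.5582)/(20.5209*x^6 + 27.0894*x^5 - 20.3237*x^4 - 60.9008*x^3 - 17.0153*x^2 + 29.6514*x + 21.0681)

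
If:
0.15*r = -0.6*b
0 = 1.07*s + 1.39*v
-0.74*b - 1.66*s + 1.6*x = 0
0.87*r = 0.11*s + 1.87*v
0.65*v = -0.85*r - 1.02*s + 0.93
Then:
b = -0.46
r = 1.82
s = -1.19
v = 0.92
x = -1.45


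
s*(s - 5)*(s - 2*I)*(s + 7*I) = s^4 - 5*s^3 + 5*I*s^3 + 14*s^2 - 25*I*s^2 - 70*s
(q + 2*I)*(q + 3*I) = q^2 + 5*I*q - 6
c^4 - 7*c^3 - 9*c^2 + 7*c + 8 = (c - 8)*(c - 1)*(c + 1)^2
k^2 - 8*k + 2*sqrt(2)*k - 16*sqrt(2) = (k - 8)*(k + 2*sqrt(2))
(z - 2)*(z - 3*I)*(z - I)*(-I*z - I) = -I*z^4 - 4*z^3 + I*z^3 + 4*z^2 + 5*I*z^2 + 8*z - 3*I*z - 6*I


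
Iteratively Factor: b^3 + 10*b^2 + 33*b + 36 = (b + 3)*(b^2 + 7*b + 12) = (b + 3)*(b + 4)*(b + 3)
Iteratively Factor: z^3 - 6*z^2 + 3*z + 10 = (z - 5)*(z^2 - z - 2) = (z - 5)*(z - 2)*(z + 1)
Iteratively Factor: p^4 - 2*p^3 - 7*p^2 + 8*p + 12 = (p - 3)*(p^3 + p^2 - 4*p - 4) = (p - 3)*(p + 1)*(p^2 - 4) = (p - 3)*(p + 1)*(p + 2)*(p - 2)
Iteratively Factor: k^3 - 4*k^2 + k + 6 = (k + 1)*(k^2 - 5*k + 6) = (k - 3)*(k + 1)*(k - 2)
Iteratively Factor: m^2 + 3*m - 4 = (m - 1)*(m + 4)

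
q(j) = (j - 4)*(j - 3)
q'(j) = 2*j - 7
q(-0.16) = 13.15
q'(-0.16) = -7.32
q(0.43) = 9.17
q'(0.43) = -6.14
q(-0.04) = 12.28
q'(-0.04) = -7.08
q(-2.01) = 30.11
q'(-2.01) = -11.02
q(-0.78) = 18.07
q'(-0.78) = -8.56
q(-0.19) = 13.37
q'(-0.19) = -7.38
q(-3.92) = 54.81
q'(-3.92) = -14.84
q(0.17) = 10.84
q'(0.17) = -6.66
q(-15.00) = 342.00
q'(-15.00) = -37.00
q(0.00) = 12.00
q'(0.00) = -7.00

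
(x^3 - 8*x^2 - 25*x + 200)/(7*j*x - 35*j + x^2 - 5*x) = (x^2 - 3*x - 40)/(7*j + x)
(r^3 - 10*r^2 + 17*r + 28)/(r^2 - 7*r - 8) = (r^2 - 11*r + 28)/(r - 8)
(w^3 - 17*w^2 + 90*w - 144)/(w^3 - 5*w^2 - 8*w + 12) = (w^2 - 11*w + 24)/(w^2 + w - 2)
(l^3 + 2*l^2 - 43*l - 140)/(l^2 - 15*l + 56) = (l^2 + 9*l + 20)/(l - 8)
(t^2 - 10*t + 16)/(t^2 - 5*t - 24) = (t - 2)/(t + 3)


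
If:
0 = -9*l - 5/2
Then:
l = -5/18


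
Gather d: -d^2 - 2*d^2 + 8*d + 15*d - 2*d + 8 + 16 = -3*d^2 + 21*d + 24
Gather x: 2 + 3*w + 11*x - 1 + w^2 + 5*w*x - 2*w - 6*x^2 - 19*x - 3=w^2 + w - 6*x^2 + x*(5*w - 8) - 2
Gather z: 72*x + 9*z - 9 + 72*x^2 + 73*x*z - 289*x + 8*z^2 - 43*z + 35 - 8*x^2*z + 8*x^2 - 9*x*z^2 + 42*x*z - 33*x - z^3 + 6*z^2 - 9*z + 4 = 80*x^2 - 250*x - z^3 + z^2*(14 - 9*x) + z*(-8*x^2 + 115*x - 43) + 30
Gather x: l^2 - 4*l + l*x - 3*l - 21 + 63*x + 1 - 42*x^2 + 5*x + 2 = l^2 - 7*l - 42*x^2 + x*(l + 68) - 18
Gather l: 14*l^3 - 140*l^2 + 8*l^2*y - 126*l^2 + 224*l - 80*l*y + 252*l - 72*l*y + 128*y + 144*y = 14*l^3 + l^2*(8*y - 266) + l*(476 - 152*y) + 272*y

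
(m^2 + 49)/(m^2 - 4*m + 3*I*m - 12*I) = (m^2 + 49)/(m^2 + m*(-4 + 3*I) - 12*I)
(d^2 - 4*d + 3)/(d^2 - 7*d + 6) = (d - 3)/(d - 6)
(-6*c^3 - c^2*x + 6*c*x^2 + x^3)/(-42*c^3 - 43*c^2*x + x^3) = (-c + x)/(-7*c + x)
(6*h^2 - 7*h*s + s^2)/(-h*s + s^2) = (-6*h + s)/s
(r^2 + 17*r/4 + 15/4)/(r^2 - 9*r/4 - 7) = (4*r^2 + 17*r + 15)/(4*r^2 - 9*r - 28)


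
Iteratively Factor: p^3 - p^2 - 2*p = (p + 1)*(p^2 - 2*p) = p*(p + 1)*(p - 2)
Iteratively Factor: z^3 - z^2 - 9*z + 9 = (z - 3)*(z^2 + 2*z - 3) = (z - 3)*(z + 3)*(z - 1)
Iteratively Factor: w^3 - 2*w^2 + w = (w - 1)*(w^2 - w) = w*(w - 1)*(w - 1)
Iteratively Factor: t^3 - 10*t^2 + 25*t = (t - 5)*(t^2 - 5*t) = t*(t - 5)*(t - 5)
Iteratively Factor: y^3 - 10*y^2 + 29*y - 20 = (y - 5)*(y^2 - 5*y + 4) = (y - 5)*(y - 1)*(y - 4)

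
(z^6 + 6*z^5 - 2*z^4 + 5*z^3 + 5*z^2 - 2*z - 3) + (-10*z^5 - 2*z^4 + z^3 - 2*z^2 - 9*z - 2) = z^6 - 4*z^5 - 4*z^4 + 6*z^3 + 3*z^2 - 11*z - 5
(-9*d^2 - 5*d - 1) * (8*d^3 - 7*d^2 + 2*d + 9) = -72*d^5 + 23*d^4 + 9*d^3 - 84*d^2 - 47*d - 9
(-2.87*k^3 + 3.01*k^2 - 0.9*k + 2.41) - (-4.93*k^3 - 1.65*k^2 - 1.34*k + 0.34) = 2.06*k^3 + 4.66*k^2 + 0.44*k + 2.07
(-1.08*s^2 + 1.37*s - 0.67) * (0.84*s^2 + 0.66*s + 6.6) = -0.9072*s^4 + 0.438*s^3 - 6.7866*s^2 + 8.5998*s - 4.422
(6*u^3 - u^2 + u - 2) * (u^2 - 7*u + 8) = 6*u^5 - 43*u^4 + 56*u^3 - 17*u^2 + 22*u - 16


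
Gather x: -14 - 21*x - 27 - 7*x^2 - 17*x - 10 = -7*x^2 - 38*x - 51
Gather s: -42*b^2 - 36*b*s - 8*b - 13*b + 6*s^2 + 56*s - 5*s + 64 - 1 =-42*b^2 - 21*b + 6*s^2 + s*(51 - 36*b) + 63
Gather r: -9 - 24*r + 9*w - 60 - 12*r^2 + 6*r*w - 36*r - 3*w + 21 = -12*r^2 + r*(6*w - 60) + 6*w - 48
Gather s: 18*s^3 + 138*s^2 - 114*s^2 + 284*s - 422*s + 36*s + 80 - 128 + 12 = 18*s^3 + 24*s^2 - 102*s - 36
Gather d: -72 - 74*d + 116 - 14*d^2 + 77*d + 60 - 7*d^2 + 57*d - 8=-21*d^2 + 60*d + 96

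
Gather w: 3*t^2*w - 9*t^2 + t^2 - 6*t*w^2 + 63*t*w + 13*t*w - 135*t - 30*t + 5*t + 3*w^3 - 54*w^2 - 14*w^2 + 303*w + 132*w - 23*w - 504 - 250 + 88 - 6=-8*t^2 - 160*t + 3*w^3 + w^2*(-6*t - 68) + w*(3*t^2 + 76*t + 412) - 672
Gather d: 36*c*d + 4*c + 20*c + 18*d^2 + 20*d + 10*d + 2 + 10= 24*c + 18*d^2 + d*(36*c + 30) + 12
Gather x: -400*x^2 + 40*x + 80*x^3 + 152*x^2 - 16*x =80*x^3 - 248*x^2 + 24*x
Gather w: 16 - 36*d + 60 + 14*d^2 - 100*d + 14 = 14*d^2 - 136*d + 90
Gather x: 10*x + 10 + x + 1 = 11*x + 11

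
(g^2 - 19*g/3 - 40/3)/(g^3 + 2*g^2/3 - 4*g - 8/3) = (3*g^2 - 19*g - 40)/(3*g^3 + 2*g^2 - 12*g - 8)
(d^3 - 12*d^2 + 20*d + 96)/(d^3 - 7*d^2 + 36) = (d - 8)/(d - 3)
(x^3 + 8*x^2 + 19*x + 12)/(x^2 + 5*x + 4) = x + 3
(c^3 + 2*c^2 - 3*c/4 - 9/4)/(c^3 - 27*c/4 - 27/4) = (c - 1)/(c - 3)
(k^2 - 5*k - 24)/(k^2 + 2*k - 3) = (k - 8)/(k - 1)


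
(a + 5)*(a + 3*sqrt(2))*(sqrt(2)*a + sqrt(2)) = sqrt(2)*a^3 + 6*a^2 + 6*sqrt(2)*a^2 + 5*sqrt(2)*a + 36*a + 30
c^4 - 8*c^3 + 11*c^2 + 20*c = c*(c - 5)*(c - 4)*(c + 1)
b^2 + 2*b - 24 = (b - 4)*(b + 6)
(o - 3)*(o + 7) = o^2 + 4*o - 21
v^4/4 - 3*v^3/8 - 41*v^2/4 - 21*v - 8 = (v/4 + 1)*(v - 8)*(v + 1/2)*(v + 2)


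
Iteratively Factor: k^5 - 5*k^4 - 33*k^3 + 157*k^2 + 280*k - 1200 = (k - 5)*(k^4 - 33*k^2 - 8*k + 240) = (k - 5)*(k + 4)*(k^3 - 4*k^2 - 17*k + 60) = (k - 5)^2*(k + 4)*(k^2 + k - 12) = (k - 5)^2*(k - 3)*(k + 4)*(k + 4)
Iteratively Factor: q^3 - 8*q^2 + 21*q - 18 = (q - 3)*(q^2 - 5*q + 6) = (q - 3)*(q - 2)*(q - 3)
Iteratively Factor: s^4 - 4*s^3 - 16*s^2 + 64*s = (s - 4)*(s^3 - 16*s) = s*(s - 4)*(s^2 - 16) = s*(s - 4)*(s + 4)*(s - 4)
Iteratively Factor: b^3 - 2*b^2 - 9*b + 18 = (b + 3)*(b^2 - 5*b + 6) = (b - 2)*(b + 3)*(b - 3)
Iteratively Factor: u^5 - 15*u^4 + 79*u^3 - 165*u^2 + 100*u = (u - 5)*(u^4 - 10*u^3 + 29*u^2 - 20*u) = (u - 5)^2*(u^3 - 5*u^2 + 4*u) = (u - 5)^2*(u - 1)*(u^2 - 4*u) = u*(u - 5)^2*(u - 1)*(u - 4)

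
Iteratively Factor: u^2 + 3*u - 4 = (u - 1)*(u + 4)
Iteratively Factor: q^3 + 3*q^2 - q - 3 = (q + 1)*(q^2 + 2*q - 3) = (q - 1)*(q + 1)*(q + 3)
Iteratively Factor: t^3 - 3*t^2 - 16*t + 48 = (t + 4)*(t^2 - 7*t + 12) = (t - 3)*(t + 4)*(t - 4)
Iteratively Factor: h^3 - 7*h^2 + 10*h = (h)*(h^2 - 7*h + 10) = h*(h - 2)*(h - 5)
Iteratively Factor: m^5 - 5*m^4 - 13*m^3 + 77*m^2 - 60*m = (m - 1)*(m^4 - 4*m^3 - 17*m^2 + 60*m) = m*(m - 1)*(m^3 - 4*m^2 - 17*m + 60) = m*(m - 3)*(m - 1)*(m^2 - m - 20) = m*(m - 5)*(m - 3)*(m - 1)*(m + 4)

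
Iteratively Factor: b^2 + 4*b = (b)*(b + 4)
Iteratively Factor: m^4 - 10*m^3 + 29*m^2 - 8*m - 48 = (m - 3)*(m^3 - 7*m^2 + 8*m + 16) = (m - 3)*(m + 1)*(m^2 - 8*m + 16) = (m - 4)*(m - 3)*(m + 1)*(m - 4)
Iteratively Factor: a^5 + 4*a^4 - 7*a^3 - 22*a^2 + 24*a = (a - 2)*(a^4 + 6*a^3 + 5*a^2 - 12*a) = (a - 2)*(a + 4)*(a^3 + 2*a^2 - 3*a) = (a - 2)*(a + 3)*(a + 4)*(a^2 - a) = a*(a - 2)*(a + 3)*(a + 4)*(a - 1)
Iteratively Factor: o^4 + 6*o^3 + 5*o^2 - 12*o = (o)*(o^3 + 6*o^2 + 5*o - 12) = o*(o - 1)*(o^2 + 7*o + 12) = o*(o - 1)*(o + 4)*(o + 3)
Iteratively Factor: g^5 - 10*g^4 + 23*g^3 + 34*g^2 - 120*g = (g - 4)*(g^4 - 6*g^3 - g^2 + 30*g) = g*(g - 4)*(g^3 - 6*g^2 - g + 30) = g*(g - 4)*(g - 3)*(g^2 - 3*g - 10) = g*(g - 5)*(g - 4)*(g - 3)*(g + 2)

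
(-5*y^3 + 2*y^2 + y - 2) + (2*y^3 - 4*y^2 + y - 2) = -3*y^3 - 2*y^2 + 2*y - 4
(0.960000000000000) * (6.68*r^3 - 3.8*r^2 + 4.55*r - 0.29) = 6.4128*r^3 - 3.648*r^2 + 4.368*r - 0.2784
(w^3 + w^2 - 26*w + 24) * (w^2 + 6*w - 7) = w^5 + 7*w^4 - 27*w^3 - 139*w^2 + 326*w - 168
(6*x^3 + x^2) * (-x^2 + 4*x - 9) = -6*x^5 + 23*x^4 - 50*x^3 - 9*x^2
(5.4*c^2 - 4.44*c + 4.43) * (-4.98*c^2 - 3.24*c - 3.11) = -26.892*c^4 + 4.6152*c^3 - 24.4698*c^2 - 0.544799999999999*c - 13.7773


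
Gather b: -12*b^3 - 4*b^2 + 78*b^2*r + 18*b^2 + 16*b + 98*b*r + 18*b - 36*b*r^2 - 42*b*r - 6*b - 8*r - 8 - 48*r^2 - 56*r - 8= -12*b^3 + b^2*(78*r + 14) + b*(-36*r^2 + 56*r + 28) - 48*r^2 - 64*r - 16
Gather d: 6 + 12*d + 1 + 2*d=14*d + 7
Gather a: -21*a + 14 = 14 - 21*a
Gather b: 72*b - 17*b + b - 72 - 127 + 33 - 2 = 56*b - 168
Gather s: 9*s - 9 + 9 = 9*s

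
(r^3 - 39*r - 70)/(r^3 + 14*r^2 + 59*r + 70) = (r - 7)/(r + 7)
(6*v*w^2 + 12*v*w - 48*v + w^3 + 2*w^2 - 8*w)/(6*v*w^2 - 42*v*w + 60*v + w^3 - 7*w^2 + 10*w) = (w + 4)/(w - 5)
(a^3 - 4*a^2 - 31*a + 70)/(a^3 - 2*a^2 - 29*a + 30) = (a^2 - 9*a + 14)/(a^2 - 7*a + 6)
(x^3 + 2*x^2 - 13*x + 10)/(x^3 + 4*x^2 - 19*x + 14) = (x + 5)/(x + 7)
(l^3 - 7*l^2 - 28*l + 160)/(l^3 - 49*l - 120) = (l - 4)/(l + 3)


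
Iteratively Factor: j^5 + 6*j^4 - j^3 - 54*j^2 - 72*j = (j)*(j^4 + 6*j^3 - j^2 - 54*j - 72) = j*(j - 3)*(j^3 + 9*j^2 + 26*j + 24) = j*(j - 3)*(j + 2)*(j^2 + 7*j + 12) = j*(j - 3)*(j + 2)*(j + 4)*(j + 3)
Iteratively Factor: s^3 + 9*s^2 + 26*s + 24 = (s + 4)*(s^2 + 5*s + 6) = (s + 2)*(s + 4)*(s + 3)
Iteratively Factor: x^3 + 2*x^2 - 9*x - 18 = (x + 2)*(x^2 - 9) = (x + 2)*(x + 3)*(x - 3)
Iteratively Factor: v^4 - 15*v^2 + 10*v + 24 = (v + 4)*(v^3 - 4*v^2 + v + 6) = (v + 1)*(v + 4)*(v^2 - 5*v + 6) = (v - 3)*(v + 1)*(v + 4)*(v - 2)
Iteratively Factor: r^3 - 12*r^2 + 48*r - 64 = (r - 4)*(r^2 - 8*r + 16) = (r - 4)^2*(r - 4)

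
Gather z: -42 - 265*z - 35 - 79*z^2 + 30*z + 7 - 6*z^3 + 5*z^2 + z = -6*z^3 - 74*z^2 - 234*z - 70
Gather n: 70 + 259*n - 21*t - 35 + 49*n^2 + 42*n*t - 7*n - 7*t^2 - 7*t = 49*n^2 + n*(42*t + 252) - 7*t^2 - 28*t + 35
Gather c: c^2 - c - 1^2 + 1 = c^2 - c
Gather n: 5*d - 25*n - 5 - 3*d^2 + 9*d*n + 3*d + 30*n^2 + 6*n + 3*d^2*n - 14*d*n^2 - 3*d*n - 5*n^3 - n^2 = -3*d^2 + 8*d - 5*n^3 + n^2*(29 - 14*d) + n*(3*d^2 + 6*d - 19) - 5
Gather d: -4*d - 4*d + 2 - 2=-8*d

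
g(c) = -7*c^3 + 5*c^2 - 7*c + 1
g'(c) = -21*c^2 + 10*c - 7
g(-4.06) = 580.30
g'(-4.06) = -393.76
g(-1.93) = 83.46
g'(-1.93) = -104.52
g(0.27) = -0.66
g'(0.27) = -5.83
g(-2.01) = 92.11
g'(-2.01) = -111.94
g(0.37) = -1.26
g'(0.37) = -6.17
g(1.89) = -41.63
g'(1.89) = -63.11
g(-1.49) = 45.69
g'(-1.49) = -68.52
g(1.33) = -15.93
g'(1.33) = -30.85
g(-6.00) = 1735.00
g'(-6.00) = -823.00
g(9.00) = -4760.00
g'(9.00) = -1618.00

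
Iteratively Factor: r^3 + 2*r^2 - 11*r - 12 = (r + 4)*(r^2 - 2*r - 3) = (r - 3)*(r + 4)*(r + 1)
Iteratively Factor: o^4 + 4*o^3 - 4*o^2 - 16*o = (o)*(o^3 + 4*o^2 - 4*o - 16) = o*(o - 2)*(o^2 + 6*o + 8) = o*(o - 2)*(o + 4)*(o + 2)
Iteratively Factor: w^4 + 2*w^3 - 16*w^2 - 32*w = (w)*(w^3 + 2*w^2 - 16*w - 32) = w*(w + 2)*(w^2 - 16) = w*(w - 4)*(w + 2)*(w + 4)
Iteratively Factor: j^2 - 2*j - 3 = (j + 1)*(j - 3)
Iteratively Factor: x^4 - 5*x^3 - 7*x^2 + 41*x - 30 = (x - 5)*(x^3 - 7*x + 6) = (x - 5)*(x + 3)*(x^2 - 3*x + 2) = (x - 5)*(x - 1)*(x + 3)*(x - 2)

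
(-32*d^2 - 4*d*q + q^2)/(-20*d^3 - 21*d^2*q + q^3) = (-8*d + q)/(-5*d^2 - 4*d*q + q^2)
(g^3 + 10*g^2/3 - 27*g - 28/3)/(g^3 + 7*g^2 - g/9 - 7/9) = 3*(g - 4)/(3*g - 1)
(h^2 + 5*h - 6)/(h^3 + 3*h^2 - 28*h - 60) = (h - 1)/(h^2 - 3*h - 10)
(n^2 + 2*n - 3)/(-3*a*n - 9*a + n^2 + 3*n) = (1 - n)/(3*a - n)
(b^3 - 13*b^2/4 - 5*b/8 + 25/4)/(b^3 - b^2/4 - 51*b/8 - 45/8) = (2*b^2 - 9*b + 10)/(2*b^2 - 3*b - 9)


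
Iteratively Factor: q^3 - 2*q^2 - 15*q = (q + 3)*(q^2 - 5*q) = (q - 5)*(q + 3)*(q)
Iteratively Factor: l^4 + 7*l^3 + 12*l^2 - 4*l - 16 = (l + 2)*(l^3 + 5*l^2 + 2*l - 8) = (l - 1)*(l + 2)*(l^2 + 6*l + 8) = (l - 1)*(l + 2)*(l + 4)*(l + 2)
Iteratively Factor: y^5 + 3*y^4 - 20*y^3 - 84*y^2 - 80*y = (y + 2)*(y^4 + y^3 - 22*y^2 - 40*y) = y*(y + 2)*(y^3 + y^2 - 22*y - 40) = y*(y + 2)*(y + 4)*(y^2 - 3*y - 10) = y*(y - 5)*(y + 2)*(y + 4)*(y + 2)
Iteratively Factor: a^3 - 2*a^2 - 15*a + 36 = (a - 3)*(a^2 + a - 12) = (a - 3)^2*(a + 4)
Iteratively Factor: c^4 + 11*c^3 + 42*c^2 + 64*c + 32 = (c + 2)*(c^3 + 9*c^2 + 24*c + 16) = (c + 2)*(c + 4)*(c^2 + 5*c + 4) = (c + 2)*(c + 4)^2*(c + 1)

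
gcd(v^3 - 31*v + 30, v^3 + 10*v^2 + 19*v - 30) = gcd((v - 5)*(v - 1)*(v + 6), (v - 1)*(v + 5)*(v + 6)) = v^2 + 5*v - 6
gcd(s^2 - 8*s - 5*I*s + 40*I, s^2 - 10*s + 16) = s - 8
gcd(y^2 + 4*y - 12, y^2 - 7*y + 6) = 1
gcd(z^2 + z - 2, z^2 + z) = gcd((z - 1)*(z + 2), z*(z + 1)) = 1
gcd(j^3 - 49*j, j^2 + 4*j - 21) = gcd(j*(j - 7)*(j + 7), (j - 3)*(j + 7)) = j + 7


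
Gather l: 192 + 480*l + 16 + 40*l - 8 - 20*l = 500*l + 200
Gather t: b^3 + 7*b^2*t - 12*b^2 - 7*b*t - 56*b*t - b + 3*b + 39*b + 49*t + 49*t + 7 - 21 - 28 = b^3 - 12*b^2 + 41*b + t*(7*b^2 - 63*b + 98) - 42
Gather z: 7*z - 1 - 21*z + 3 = 2 - 14*z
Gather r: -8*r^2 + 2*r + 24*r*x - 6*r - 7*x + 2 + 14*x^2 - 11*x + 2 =-8*r^2 + r*(24*x - 4) + 14*x^2 - 18*x + 4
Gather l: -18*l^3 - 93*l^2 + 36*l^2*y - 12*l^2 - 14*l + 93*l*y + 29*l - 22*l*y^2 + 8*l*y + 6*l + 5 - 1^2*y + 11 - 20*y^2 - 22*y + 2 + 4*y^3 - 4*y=-18*l^3 + l^2*(36*y - 105) + l*(-22*y^2 + 101*y + 21) + 4*y^3 - 20*y^2 - 27*y + 18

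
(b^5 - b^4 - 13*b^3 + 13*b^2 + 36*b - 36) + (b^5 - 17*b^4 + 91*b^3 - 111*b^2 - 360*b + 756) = 2*b^5 - 18*b^4 + 78*b^3 - 98*b^2 - 324*b + 720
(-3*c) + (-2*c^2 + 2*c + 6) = -2*c^2 - c + 6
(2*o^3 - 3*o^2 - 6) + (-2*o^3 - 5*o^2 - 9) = -8*o^2 - 15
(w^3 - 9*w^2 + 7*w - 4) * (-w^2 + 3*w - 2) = -w^5 + 12*w^4 - 36*w^3 + 43*w^2 - 26*w + 8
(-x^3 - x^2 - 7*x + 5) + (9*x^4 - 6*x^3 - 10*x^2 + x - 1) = 9*x^4 - 7*x^3 - 11*x^2 - 6*x + 4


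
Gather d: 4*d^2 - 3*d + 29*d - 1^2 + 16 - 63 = 4*d^2 + 26*d - 48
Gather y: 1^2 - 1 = 0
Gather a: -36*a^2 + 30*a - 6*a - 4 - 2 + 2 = -36*a^2 + 24*a - 4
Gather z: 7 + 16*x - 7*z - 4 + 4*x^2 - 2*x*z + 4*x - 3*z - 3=4*x^2 + 20*x + z*(-2*x - 10)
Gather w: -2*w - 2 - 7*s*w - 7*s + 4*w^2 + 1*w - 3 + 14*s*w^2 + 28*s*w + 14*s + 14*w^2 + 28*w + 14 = 7*s + w^2*(14*s + 18) + w*(21*s + 27) + 9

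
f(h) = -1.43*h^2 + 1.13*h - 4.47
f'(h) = 1.13 - 2.86*h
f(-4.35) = -36.44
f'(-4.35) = 13.57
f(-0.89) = -6.61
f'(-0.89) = 3.68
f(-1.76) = -10.89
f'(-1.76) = 6.16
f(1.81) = -7.11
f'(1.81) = -4.05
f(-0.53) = -5.47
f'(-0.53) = 2.65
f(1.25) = -5.29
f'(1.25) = -2.44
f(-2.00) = -12.45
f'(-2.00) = 6.85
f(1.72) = -6.76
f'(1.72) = -3.79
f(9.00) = -110.13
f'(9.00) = -24.61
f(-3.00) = -20.73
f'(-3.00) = 9.71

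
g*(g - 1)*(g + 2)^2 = g^4 + 3*g^3 - 4*g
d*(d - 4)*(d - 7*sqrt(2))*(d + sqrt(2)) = d^4 - 6*sqrt(2)*d^3 - 4*d^3 - 14*d^2 + 24*sqrt(2)*d^2 + 56*d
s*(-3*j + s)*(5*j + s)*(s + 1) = -15*j^2*s^2 - 15*j^2*s + 2*j*s^3 + 2*j*s^2 + s^4 + s^3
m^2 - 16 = (m - 4)*(m + 4)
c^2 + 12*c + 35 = (c + 5)*(c + 7)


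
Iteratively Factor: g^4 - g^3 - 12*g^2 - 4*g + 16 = (g - 1)*(g^3 - 12*g - 16) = (g - 1)*(g + 2)*(g^2 - 2*g - 8) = (g - 4)*(g - 1)*(g + 2)*(g + 2)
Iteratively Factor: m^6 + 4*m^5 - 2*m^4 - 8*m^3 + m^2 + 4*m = (m - 1)*(m^5 + 5*m^4 + 3*m^3 - 5*m^2 - 4*m) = m*(m - 1)*(m^4 + 5*m^3 + 3*m^2 - 5*m - 4) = m*(m - 1)*(m + 1)*(m^3 + 4*m^2 - m - 4) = m*(m - 1)*(m + 1)*(m + 4)*(m^2 - 1) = m*(m - 1)*(m + 1)^2*(m + 4)*(m - 1)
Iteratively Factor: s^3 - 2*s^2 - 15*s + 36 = (s - 3)*(s^2 + s - 12) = (s - 3)*(s + 4)*(s - 3)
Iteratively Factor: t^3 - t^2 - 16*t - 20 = (t - 5)*(t^2 + 4*t + 4) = (t - 5)*(t + 2)*(t + 2)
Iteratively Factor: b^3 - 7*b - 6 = (b + 2)*(b^2 - 2*b - 3) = (b - 3)*(b + 2)*(b + 1)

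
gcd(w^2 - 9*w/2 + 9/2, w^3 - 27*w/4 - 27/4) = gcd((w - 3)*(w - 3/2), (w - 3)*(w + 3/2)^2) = w - 3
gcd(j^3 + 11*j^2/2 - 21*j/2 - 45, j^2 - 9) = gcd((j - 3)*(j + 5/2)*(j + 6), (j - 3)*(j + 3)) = j - 3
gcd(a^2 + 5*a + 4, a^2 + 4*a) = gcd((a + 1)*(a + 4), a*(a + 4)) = a + 4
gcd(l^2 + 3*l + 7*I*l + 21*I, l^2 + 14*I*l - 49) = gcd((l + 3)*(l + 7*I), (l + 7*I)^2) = l + 7*I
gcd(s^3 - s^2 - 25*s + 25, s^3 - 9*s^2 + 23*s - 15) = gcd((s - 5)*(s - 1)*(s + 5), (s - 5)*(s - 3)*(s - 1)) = s^2 - 6*s + 5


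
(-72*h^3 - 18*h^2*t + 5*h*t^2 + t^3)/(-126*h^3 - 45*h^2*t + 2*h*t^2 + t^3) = (-4*h + t)/(-7*h + t)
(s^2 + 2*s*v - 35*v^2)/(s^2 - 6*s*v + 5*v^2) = (s + 7*v)/(s - v)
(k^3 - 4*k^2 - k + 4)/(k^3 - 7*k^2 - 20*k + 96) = (k^3 - 4*k^2 - k + 4)/(k^3 - 7*k^2 - 20*k + 96)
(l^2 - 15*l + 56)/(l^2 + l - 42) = (l^2 - 15*l + 56)/(l^2 + l - 42)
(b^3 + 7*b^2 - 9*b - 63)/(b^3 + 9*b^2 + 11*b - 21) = (b - 3)/(b - 1)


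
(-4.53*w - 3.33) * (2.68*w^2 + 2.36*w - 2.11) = -12.1404*w^3 - 19.6152*w^2 + 1.6995*w + 7.0263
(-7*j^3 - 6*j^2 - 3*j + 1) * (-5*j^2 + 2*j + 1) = 35*j^5 + 16*j^4 - 4*j^3 - 17*j^2 - j + 1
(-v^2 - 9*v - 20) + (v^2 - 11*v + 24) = 4 - 20*v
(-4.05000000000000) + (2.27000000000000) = -1.78000000000000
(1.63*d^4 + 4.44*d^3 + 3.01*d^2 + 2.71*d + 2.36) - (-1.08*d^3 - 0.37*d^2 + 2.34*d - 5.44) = 1.63*d^4 + 5.52*d^3 + 3.38*d^2 + 0.37*d + 7.8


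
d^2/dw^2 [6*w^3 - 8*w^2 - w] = 36*w - 16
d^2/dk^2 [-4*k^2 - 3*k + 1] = -8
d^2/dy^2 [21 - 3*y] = 0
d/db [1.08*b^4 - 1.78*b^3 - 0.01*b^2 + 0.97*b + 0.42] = 4.32*b^3 - 5.34*b^2 - 0.02*b + 0.97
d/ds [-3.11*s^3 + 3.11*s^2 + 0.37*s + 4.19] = -9.33*s^2 + 6.22*s + 0.37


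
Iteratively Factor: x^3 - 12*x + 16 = (x - 2)*(x^2 + 2*x - 8) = (x - 2)*(x + 4)*(x - 2)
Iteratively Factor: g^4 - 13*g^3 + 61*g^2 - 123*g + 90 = (g - 3)*(g^3 - 10*g^2 + 31*g - 30) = (g - 5)*(g - 3)*(g^2 - 5*g + 6) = (g - 5)*(g - 3)*(g - 2)*(g - 3)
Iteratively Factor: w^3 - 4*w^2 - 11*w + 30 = (w + 3)*(w^2 - 7*w + 10) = (w - 2)*(w + 3)*(w - 5)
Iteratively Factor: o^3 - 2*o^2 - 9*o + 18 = (o + 3)*(o^2 - 5*o + 6) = (o - 2)*(o + 3)*(o - 3)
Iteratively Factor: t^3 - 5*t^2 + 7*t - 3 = (t - 1)*(t^2 - 4*t + 3) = (t - 3)*(t - 1)*(t - 1)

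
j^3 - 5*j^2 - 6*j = j*(j - 6)*(j + 1)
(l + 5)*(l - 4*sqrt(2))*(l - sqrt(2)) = l^3 - 5*sqrt(2)*l^2 + 5*l^2 - 25*sqrt(2)*l + 8*l + 40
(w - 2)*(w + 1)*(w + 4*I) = w^3 - w^2 + 4*I*w^2 - 2*w - 4*I*w - 8*I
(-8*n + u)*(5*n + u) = -40*n^2 - 3*n*u + u^2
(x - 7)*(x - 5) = x^2 - 12*x + 35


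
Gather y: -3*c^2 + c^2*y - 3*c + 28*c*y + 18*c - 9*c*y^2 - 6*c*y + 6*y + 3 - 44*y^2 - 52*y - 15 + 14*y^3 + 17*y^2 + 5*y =-3*c^2 + 15*c + 14*y^3 + y^2*(-9*c - 27) + y*(c^2 + 22*c - 41) - 12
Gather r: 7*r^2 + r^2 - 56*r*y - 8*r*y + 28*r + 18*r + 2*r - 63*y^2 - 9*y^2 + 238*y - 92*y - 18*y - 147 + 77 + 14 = 8*r^2 + r*(48 - 64*y) - 72*y^2 + 128*y - 56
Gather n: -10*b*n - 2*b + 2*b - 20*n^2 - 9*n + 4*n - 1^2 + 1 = -20*n^2 + n*(-10*b - 5)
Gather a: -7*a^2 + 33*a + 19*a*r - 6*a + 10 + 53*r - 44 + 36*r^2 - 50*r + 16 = -7*a^2 + a*(19*r + 27) + 36*r^2 + 3*r - 18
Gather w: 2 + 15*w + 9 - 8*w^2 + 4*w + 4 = -8*w^2 + 19*w + 15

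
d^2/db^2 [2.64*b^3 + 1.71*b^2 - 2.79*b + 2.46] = 15.84*b + 3.42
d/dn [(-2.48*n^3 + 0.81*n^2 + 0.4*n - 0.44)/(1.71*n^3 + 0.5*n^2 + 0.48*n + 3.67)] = (1.77635683940025e-15*n^5 - 2.6251*n^4 - 3.7488*n^3 - 24.8588*n^2 + 6.3854*n + 1.6792)/(2.9241*n^6 + 1.71*n^5 + 1.8916*n^4 + 13.0314*n^3 + 3.9004*n^2 + 3.5232*n + 13.4689)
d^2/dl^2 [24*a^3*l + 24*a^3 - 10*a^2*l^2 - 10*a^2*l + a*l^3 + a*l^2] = 2*a*(-10*a + 3*l + 1)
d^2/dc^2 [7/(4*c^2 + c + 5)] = 14*(-16*c^2 - 4*c + (8*c + 1)^2 - 20)/(4*c^2 + c + 5)^3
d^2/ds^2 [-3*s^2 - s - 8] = -6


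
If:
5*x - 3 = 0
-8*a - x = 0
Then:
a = -3/40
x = 3/5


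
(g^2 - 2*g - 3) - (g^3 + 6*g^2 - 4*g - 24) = -g^3 - 5*g^2 + 2*g + 21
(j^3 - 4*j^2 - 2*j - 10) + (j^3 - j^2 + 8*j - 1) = 2*j^3 - 5*j^2 + 6*j - 11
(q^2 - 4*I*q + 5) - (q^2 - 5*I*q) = I*q + 5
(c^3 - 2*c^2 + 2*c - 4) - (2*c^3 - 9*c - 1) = -c^3 - 2*c^2 + 11*c - 3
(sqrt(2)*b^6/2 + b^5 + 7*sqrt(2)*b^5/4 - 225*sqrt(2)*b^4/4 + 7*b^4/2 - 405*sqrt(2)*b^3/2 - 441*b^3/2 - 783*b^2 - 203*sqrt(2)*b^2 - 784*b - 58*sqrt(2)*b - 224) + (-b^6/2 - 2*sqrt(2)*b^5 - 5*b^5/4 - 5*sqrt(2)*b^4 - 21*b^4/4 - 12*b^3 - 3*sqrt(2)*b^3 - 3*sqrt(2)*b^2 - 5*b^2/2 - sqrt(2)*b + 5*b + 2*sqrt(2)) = -b^6/2 + sqrt(2)*b^6/2 - sqrt(2)*b^5/4 - b^5/4 - 245*sqrt(2)*b^4/4 - 7*b^4/4 - 411*sqrt(2)*b^3/2 - 465*b^3/2 - 1571*b^2/2 - 206*sqrt(2)*b^2 - 779*b - 59*sqrt(2)*b - 224 + 2*sqrt(2)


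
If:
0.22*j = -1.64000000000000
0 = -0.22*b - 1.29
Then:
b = -5.86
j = -7.45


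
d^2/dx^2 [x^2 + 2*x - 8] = 2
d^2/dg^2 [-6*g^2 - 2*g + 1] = -12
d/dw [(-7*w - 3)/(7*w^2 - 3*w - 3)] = (49*w^2 + 42*w + 12)/(49*w^4 - 42*w^3 - 33*w^2 + 18*w + 9)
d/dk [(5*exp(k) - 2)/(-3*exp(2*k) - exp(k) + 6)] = ((5*exp(k) - 2)*(6*exp(k) + 1) - 15*exp(2*k) - 5*exp(k) + 30)*exp(k)/(3*exp(2*k) + exp(k) - 6)^2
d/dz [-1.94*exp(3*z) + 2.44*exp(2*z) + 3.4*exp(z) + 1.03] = (-5.82*exp(2*z) + 4.88*exp(z) + 3.4)*exp(z)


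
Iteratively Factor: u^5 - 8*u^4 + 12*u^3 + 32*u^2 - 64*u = (u)*(u^4 - 8*u^3 + 12*u^2 + 32*u - 64) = u*(u - 4)*(u^3 - 4*u^2 - 4*u + 16) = u*(u - 4)*(u - 2)*(u^2 - 2*u - 8) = u*(u - 4)*(u - 2)*(u + 2)*(u - 4)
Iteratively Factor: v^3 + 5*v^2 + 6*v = (v + 2)*(v^2 + 3*v) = (v + 2)*(v + 3)*(v)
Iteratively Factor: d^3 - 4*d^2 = (d - 4)*(d^2) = d*(d - 4)*(d)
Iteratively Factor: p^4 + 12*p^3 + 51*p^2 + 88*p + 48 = (p + 1)*(p^3 + 11*p^2 + 40*p + 48) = (p + 1)*(p + 4)*(p^2 + 7*p + 12) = (p + 1)*(p + 3)*(p + 4)*(p + 4)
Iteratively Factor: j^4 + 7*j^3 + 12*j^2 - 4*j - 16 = (j - 1)*(j^3 + 8*j^2 + 20*j + 16) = (j - 1)*(j + 2)*(j^2 + 6*j + 8) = (j - 1)*(j + 2)^2*(j + 4)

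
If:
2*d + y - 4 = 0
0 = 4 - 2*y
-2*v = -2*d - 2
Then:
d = 1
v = 2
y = 2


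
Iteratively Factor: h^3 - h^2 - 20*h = (h - 5)*(h^2 + 4*h) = h*(h - 5)*(h + 4)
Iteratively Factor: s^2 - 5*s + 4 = (s - 4)*(s - 1)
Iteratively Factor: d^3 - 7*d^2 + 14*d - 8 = (d - 2)*(d^2 - 5*d + 4) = (d - 4)*(d - 2)*(d - 1)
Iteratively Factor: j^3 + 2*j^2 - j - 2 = (j + 1)*(j^2 + j - 2) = (j - 1)*(j + 1)*(j + 2)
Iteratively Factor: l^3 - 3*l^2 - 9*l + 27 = (l + 3)*(l^2 - 6*l + 9) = (l - 3)*(l + 3)*(l - 3)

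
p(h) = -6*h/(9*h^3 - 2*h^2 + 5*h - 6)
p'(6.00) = 0.01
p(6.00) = -0.02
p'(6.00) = 0.01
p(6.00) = -0.02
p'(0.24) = 1.60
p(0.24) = 0.30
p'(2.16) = 0.14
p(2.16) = -0.15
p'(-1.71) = -0.13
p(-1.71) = -0.16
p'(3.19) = 0.04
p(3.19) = -0.07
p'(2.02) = 0.18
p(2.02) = -0.17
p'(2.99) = 0.05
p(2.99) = -0.08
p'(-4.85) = -0.01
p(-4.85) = -0.03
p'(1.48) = 0.52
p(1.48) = -0.34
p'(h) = -6*h*(-27*h^2 + 4*h - 5)/(9*h^3 - 2*h^2 + 5*h - 6)^2 - 6/(9*h^3 - 2*h^2 + 5*h - 6)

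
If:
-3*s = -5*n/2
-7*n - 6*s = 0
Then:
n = 0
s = 0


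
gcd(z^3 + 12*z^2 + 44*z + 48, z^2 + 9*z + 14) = z + 2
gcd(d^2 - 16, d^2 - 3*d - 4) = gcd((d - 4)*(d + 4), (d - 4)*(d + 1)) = d - 4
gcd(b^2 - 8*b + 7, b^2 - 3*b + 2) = b - 1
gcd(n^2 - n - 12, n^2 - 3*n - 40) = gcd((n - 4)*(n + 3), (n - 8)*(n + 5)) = 1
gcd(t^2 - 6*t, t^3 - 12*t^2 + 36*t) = t^2 - 6*t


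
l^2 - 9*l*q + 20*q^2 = (l - 5*q)*(l - 4*q)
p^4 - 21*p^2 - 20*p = p*(p - 5)*(p + 1)*(p + 4)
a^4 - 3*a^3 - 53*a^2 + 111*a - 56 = (a - 8)*(a - 1)^2*(a + 7)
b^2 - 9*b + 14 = (b - 7)*(b - 2)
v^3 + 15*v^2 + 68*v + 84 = (v + 2)*(v + 6)*(v + 7)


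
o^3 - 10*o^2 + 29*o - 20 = (o - 5)*(o - 4)*(o - 1)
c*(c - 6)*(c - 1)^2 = c^4 - 8*c^3 + 13*c^2 - 6*c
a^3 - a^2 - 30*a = a*(a - 6)*(a + 5)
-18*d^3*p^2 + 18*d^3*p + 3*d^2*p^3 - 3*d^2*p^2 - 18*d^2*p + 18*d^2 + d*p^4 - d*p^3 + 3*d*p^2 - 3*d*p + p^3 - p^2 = (-3*d + p)*(6*d + p)*(p - 1)*(d*p + 1)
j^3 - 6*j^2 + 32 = (j - 4)^2*(j + 2)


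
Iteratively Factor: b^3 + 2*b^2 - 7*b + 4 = (b + 4)*(b^2 - 2*b + 1) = (b - 1)*(b + 4)*(b - 1)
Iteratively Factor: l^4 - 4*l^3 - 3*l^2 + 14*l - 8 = (l - 1)*(l^3 - 3*l^2 - 6*l + 8) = (l - 1)*(l + 2)*(l^2 - 5*l + 4) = (l - 1)^2*(l + 2)*(l - 4)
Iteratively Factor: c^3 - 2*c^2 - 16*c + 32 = (c - 4)*(c^2 + 2*c - 8) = (c - 4)*(c - 2)*(c + 4)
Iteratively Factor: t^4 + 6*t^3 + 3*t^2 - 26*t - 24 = (t + 4)*(t^3 + 2*t^2 - 5*t - 6) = (t - 2)*(t + 4)*(t^2 + 4*t + 3) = (t - 2)*(t + 1)*(t + 4)*(t + 3)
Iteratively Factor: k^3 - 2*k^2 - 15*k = (k + 3)*(k^2 - 5*k) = (k - 5)*(k + 3)*(k)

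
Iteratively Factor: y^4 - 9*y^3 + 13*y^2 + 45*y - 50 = (y - 5)*(y^3 - 4*y^2 - 7*y + 10) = (y - 5)*(y + 2)*(y^2 - 6*y + 5) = (y - 5)*(y - 1)*(y + 2)*(y - 5)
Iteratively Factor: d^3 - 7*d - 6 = (d - 3)*(d^2 + 3*d + 2) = (d - 3)*(d + 2)*(d + 1)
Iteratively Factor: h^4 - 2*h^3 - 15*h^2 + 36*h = (h - 3)*(h^3 + h^2 - 12*h) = (h - 3)^2*(h^2 + 4*h) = h*(h - 3)^2*(h + 4)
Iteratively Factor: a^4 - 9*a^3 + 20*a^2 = (a - 5)*(a^3 - 4*a^2) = a*(a - 5)*(a^2 - 4*a) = a^2*(a - 5)*(a - 4)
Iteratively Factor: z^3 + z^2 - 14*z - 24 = (z + 3)*(z^2 - 2*z - 8) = (z + 2)*(z + 3)*(z - 4)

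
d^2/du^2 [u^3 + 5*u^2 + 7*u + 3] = 6*u + 10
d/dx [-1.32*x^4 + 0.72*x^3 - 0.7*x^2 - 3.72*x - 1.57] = -5.28*x^3 + 2.16*x^2 - 1.4*x - 3.72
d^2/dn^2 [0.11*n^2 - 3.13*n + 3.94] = 0.220000000000000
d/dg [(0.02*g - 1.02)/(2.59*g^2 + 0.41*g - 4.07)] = (-0.0518*g^2 + 5.2836*g + 0.3368)/(6.7081*g^4 + 2.1238*g^3 - 20.9145*g^2 - 3.3374*g + 16.5649)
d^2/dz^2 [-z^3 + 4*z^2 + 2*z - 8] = 8 - 6*z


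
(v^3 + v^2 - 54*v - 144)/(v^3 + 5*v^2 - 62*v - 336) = (v + 3)/(v + 7)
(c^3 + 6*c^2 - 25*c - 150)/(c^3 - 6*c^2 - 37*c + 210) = (c + 5)/(c - 7)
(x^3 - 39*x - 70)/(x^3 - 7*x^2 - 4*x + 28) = (x + 5)/(x - 2)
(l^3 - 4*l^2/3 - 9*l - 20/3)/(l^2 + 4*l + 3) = (3*l^2 - 7*l - 20)/(3*(l + 3))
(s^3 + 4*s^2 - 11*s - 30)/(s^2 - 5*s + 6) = (s^2 + 7*s + 10)/(s - 2)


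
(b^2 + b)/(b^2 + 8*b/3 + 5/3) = 3*b/(3*b + 5)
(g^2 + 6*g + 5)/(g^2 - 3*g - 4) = (g + 5)/(g - 4)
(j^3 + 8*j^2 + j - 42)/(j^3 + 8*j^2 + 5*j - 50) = (j^2 + 10*j + 21)/(j^2 + 10*j + 25)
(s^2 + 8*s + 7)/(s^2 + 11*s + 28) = (s + 1)/(s + 4)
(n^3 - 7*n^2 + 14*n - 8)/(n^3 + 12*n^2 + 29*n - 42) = (n^2 - 6*n + 8)/(n^2 + 13*n + 42)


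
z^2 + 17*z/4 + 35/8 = (z + 7/4)*(z + 5/2)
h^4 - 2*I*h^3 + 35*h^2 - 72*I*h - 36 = (h - 6*I)*(h - I)^2*(h + 6*I)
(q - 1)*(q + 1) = q^2 - 1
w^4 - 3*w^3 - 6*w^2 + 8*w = w*(w - 4)*(w - 1)*(w + 2)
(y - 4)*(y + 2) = y^2 - 2*y - 8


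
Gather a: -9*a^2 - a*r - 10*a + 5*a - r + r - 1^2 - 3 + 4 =-9*a^2 + a*(-r - 5)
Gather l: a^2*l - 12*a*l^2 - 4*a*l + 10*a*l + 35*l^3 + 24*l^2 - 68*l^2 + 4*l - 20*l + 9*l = 35*l^3 + l^2*(-12*a - 44) + l*(a^2 + 6*a - 7)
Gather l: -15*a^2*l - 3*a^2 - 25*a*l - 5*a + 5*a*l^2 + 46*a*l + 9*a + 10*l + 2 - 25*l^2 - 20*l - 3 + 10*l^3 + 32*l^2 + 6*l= -3*a^2 + 4*a + 10*l^3 + l^2*(5*a + 7) + l*(-15*a^2 + 21*a - 4) - 1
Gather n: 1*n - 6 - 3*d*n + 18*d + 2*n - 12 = 18*d + n*(3 - 3*d) - 18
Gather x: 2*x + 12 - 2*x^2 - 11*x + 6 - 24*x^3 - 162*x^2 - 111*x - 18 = -24*x^3 - 164*x^2 - 120*x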